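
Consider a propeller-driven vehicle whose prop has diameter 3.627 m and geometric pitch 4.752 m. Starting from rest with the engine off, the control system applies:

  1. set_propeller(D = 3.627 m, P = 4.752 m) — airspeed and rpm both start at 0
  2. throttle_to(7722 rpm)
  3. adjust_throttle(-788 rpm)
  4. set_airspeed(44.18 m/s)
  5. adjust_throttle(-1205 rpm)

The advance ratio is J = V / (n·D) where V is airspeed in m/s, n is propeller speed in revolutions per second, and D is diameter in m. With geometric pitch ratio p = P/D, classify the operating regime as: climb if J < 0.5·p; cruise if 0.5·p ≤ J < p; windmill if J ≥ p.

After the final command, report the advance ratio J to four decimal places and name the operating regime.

J = 0.1276, regime = climb

set_propeller: D = 3.627 m, P = 4.752 m (p = P/D = 1.310174); state ← (V=0, rpm=0)
throttle_to(7722): rpm ← 7722
adjust_throttle(-788): rpm ← 7722 -788 = 6934
set_airspeed(44.18): V ← 44.18 m/s
adjust_throttle(-1205): rpm ← 6934 -1205 = 5729
final state: V = 44.18 m/s, rpm = 5729 → n = rpm/60 = 95.483333 rev/s
J = V / (n·D) = 44.18 / (95.483333 × 3.627) = 0.127571
regime bands: climb J<0.6551 | cruise [0.6551, 1.3102) | windmill J≥1.3102
J = 0.1276 → climb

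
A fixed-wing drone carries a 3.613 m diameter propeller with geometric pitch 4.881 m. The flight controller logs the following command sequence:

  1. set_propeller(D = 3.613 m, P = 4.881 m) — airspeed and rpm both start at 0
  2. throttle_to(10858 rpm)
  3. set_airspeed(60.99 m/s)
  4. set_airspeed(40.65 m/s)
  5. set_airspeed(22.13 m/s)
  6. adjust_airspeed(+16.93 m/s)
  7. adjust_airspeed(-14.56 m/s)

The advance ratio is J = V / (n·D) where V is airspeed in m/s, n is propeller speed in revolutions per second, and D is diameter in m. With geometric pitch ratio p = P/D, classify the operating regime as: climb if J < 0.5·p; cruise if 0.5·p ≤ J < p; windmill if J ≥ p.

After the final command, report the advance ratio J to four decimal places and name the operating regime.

set_propeller: D = 3.613 m, P = 4.881 m (p = P/D = 1.350955); state ← (V=0, rpm=0)
throttle_to(10858): rpm ← 10858
set_airspeed(60.99): V ← 60.99 m/s
set_airspeed(40.65): V ← 40.65 m/s
set_airspeed(22.13): V ← 22.13 m/s
adjust_airspeed(+16.93): V ← 22.13 +16.93 = 39.06 m/s
adjust_airspeed(-14.56): V ← 39.06 -14.56 = 24.5 m/s
final state: V = 24.5 m/s, rpm = 10858 → n = rpm/60 = 180.966667 rev/s
J = V / (n·D) = 24.5 / (180.966667 × 3.613) = 0.037471
regime bands: climb J<0.6755 | cruise [0.6755, 1.3510) | windmill J≥1.3510
J = 0.0375 → climb

J = 0.0375, regime = climb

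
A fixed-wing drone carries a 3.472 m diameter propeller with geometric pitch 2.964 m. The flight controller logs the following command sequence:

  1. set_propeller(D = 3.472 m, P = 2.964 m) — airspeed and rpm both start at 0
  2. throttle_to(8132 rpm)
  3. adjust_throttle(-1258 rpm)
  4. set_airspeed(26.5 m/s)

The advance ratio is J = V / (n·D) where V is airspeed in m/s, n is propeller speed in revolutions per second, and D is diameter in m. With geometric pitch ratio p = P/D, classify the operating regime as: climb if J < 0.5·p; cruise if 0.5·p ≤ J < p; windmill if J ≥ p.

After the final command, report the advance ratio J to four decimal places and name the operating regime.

set_propeller: D = 3.472 m, P = 2.964 m (p = P/D = 0.853687); state ← (V=0, rpm=0)
throttle_to(8132): rpm ← 8132
adjust_throttle(-1258): rpm ← 8132 -1258 = 6874
set_airspeed(26.5): V ← 26.5 m/s
final state: V = 26.5 m/s, rpm = 6874 → n = rpm/60 = 114.566667 rev/s
J = V / (n·D) = 26.5 / (114.566667 × 3.472) = 0.066620
regime bands: climb J<0.4268 | cruise [0.4268, 0.8537) | windmill J≥0.8537
J = 0.0666 → climb

J = 0.0666, regime = climb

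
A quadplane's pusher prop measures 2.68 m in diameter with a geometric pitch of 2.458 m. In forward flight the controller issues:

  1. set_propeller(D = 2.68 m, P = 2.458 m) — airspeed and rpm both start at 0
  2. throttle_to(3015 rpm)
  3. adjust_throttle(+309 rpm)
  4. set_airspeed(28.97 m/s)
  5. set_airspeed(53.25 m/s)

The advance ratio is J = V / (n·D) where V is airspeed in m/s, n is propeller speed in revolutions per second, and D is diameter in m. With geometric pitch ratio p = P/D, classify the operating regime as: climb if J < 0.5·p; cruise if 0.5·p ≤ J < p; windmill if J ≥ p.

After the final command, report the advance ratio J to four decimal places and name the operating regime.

J = 0.3587, regime = climb

set_propeller: D = 2.68 m, P = 2.458 m (p = P/D = 0.917164); state ← (V=0, rpm=0)
throttle_to(3015): rpm ← 3015
adjust_throttle(+309): rpm ← 3015 +309 = 3324
set_airspeed(28.97): V ← 28.97 m/s
set_airspeed(53.25): V ← 53.25 m/s
final state: V = 53.25 m/s, rpm = 3324 → n = rpm/60 = 55.400000 rev/s
J = V / (n·D) = 53.25 / (55.400000 × 2.68) = 0.358653
regime bands: climb J<0.4586 | cruise [0.4586, 0.9172) | windmill J≥0.9172
J = 0.3587 → climb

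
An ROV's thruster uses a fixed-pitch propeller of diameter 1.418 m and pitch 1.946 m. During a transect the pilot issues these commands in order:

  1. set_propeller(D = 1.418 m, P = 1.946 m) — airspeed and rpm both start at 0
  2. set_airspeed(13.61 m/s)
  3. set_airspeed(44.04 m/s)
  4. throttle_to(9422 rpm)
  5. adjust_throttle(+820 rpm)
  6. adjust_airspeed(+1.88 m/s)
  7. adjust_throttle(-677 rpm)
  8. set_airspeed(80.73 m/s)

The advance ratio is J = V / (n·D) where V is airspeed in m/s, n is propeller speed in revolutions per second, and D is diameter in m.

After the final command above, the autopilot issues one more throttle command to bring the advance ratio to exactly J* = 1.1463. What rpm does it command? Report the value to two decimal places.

set_propeller: D = 1.418 m, P = 1.946 m (p = P/D = 1.372355); state ← (V=0, rpm=0)
set_airspeed(13.61): V ← 13.61 m/s
set_airspeed(44.04): V ← 44.04 m/s
throttle_to(9422): rpm ← 9422
adjust_throttle(+820): rpm ← 9422 +820 = 10242
adjust_airspeed(+1.88): V ← 44.04 +1.88 = 45.92 m/s
adjust_throttle(-677): rpm ← 10242 -677 = 9565
set_airspeed(80.73): V ← 80.73 m/s
final state: V = 80.73 m/s, rpm = 9565 → n = rpm/60 = 159.416667 rev/s
target J* = 1.1463; solve J* = V/(n·D) for n: n = V/(J*·D) = 80.73/(1.1463 × 1.418) = 49.666142 rev/s
rpm = 60·n = 2979.968543

rpm = 2979.97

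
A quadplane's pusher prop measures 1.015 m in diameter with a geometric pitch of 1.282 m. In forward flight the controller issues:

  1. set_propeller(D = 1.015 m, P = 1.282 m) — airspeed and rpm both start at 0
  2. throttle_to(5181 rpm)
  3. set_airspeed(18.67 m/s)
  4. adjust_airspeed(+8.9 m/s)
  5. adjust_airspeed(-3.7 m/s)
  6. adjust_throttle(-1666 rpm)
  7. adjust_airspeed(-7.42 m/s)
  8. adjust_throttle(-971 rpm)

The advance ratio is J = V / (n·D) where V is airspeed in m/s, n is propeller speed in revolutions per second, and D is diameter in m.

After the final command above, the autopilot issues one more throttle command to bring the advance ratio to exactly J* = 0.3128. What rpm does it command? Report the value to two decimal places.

set_propeller: D = 1.015 m, P = 1.282 m (p = P/D = 1.263054); state ← (V=0, rpm=0)
throttle_to(5181): rpm ← 5181
set_airspeed(18.67): V ← 18.67 m/s
adjust_airspeed(+8.9): V ← 18.67 +8.9 = 27.57 m/s
adjust_airspeed(-3.7): V ← 27.57 -3.7 = 23.87 m/s
adjust_throttle(-1666): rpm ← 5181 -1666 = 3515
adjust_airspeed(-7.42): V ← 23.87 -7.42 = 16.45 m/s
adjust_throttle(-971): rpm ← 3515 -971 = 2544
final state: V = 16.45 m/s, rpm = 2544 → n = rpm/60 = 42.400000 rev/s
target J* = 0.3128; solve J* = V/(n·D) for n: n = V/(J*·D) = 16.45/(0.3128 × 1.015) = 51.812329 rev/s
rpm = 60·n = 3108.739748

rpm = 3108.74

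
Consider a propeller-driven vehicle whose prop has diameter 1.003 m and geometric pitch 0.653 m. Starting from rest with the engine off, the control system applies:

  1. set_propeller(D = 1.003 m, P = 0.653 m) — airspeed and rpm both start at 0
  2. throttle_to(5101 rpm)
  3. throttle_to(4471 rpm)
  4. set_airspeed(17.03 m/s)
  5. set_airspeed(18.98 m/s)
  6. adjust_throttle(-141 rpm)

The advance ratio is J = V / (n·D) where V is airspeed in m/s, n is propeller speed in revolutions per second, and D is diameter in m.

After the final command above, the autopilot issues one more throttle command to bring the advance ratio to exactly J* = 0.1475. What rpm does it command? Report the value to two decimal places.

set_propeller: D = 1.003 m, P = 0.653 m (p = P/D = 0.651047); state ← (V=0, rpm=0)
throttle_to(5101): rpm ← 5101
throttle_to(4471): rpm ← 4471
set_airspeed(17.03): V ← 17.03 m/s
set_airspeed(18.98): V ← 18.98 m/s
adjust_throttle(-141): rpm ← 4471 -141 = 4330
final state: V = 18.98 m/s, rpm = 4330 → n = rpm/60 = 72.166667 rev/s
target J* = 0.1475; solve J* = V/(n·D) for n: n = V/(J*·D) = 18.98/(0.1475 × 1.003) = 128.293087 rev/s
rpm = 60·n = 7697.585210

rpm = 7697.59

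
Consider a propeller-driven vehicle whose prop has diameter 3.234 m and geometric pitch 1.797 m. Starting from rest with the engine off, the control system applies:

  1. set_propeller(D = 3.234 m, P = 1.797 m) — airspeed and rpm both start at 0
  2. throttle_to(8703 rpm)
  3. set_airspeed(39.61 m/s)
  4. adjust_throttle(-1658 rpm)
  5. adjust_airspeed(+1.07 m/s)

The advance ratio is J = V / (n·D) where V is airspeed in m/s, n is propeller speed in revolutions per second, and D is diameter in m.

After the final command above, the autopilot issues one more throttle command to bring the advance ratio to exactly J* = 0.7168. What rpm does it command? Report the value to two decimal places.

rpm = 1052.92

set_propeller: D = 3.234 m, P = 1.797 m (p = P/D = 0.555659); state ← (V=0, rpm=0)
throttle_to(8703): rpm ← 8703
set_airspeed(39.61): V ← 39.61 m/s
adjust_throttle(-1658): rpm ← 8703 -1658 = 7045
adjust_airspeed(+1.07): V ← 39.61 +1.07 = 40.68 m/s
final state: V = 40.68 m/s, rpm = 7045 → n = rpm/60 = 117.416667 rev/s
target J* = 0.7168; solve J* = V/(n·D) for n: n = V/(J*·D) = 40.68/(0.7168 × 3.234) = 17.548618 rev/s
rpm = 60·n = 1052.917108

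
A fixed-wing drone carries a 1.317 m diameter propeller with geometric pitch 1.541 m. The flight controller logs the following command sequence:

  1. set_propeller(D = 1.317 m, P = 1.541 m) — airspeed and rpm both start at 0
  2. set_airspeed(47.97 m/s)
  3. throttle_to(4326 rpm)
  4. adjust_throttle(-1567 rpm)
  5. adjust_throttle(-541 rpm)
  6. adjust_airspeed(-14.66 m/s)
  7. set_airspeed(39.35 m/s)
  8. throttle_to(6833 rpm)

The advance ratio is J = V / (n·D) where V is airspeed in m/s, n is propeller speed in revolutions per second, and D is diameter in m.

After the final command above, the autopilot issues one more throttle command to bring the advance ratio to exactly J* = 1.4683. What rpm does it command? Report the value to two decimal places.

set_propeller: D = 1.317 m, P = 1.541 m (p = P/D = 1.170084); state ← (V=0, rpm=0)
set_airspeed(47.97): V ← 47.97 m/s
throttle_to(4326): rpm ← 4326
adjust_throttle(-1567): rpm ← 4326 -1567 = 2759
adjust_throttle(-541): rpm ← 2759 -541 = 2218
adjust_airspeed(-14.66): V ← 47.97 -14.66 = 33.31 m/s
set_airspeed(39.35): V ← 39.35 m/s
throttle_to(6833): rpm ← 6833
final state: V = 39.35 m/s, rpm = 6833 → n = rpm/60 = 113.883333 rev/s
target J* = 1.4683; solve J* = V/(n·D) for n: n = V/(J*·D) = 39.35/(1.4683 × 1.317) = 20.349051 rev/s
rpm = 60·n = 1220.943068

rpm = 1220.94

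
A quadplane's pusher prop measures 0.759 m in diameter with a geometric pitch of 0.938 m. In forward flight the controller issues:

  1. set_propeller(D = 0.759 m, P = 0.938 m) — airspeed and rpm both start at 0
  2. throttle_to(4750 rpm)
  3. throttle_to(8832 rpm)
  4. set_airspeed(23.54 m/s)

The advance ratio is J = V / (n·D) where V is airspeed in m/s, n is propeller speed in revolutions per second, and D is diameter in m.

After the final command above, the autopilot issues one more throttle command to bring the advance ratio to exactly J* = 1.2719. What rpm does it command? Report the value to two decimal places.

set_propeller: D = 0.759 m, P = 0.938 m (p = P/D = 1.235837); state ← (V=0, rpm=0)
throttle_to(4750): rpm ← 4750
throttle_to(8832): rpm ← 8832
set_airspeed(23.54): V ← 23.54 m/s
final state: V = 23.54 m/s, rpm = 8832 → n = rpm/60 = 147.200000 rev/s
target J* = 1.2719; solve J* = V/(n·D) for n: n = V/(J*·D) = 23.54/(1.2719 × 0.759) = 24.384380 rev/s
rpm = 60·n = 1463.062792

rpm = 1463.06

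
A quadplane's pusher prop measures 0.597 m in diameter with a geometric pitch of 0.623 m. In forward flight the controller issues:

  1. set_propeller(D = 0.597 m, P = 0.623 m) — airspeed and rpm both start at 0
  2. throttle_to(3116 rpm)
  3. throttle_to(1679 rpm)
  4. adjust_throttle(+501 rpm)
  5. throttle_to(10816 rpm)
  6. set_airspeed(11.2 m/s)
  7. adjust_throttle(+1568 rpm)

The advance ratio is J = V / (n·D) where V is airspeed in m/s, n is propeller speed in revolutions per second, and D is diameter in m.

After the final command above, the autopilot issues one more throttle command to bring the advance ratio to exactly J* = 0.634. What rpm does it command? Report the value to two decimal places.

rpm = 1775.44

set_propeller: D = 0.597 m, P = 0.623 m (p = P/D = 1.043551); state ← (V=0, rpm=0)
throttle_to(3116): rpm ← 3116
throttle_to(1679): rpm ← 1679
adjust_throttle(+501): rpm ← 1679 +501 = 2180
throttle_to(10816): rpm ← 10816
set_airspeed(11.2): V ← 11.2 m/s
adjust_throttle(+1568): rpm ← 10816 +1568 = 12384
final state: V = 11.2 m/s, rpm = 12384 → n = rpm/60 = 206.400000 rev/s
target J* = 0.634; solve J* = V/(n·D) for n: n = V/(J*·D) = 11.2/(0.634 × 0.597) = 29.590645 rev/s
rpm = 60·n = 1775.438708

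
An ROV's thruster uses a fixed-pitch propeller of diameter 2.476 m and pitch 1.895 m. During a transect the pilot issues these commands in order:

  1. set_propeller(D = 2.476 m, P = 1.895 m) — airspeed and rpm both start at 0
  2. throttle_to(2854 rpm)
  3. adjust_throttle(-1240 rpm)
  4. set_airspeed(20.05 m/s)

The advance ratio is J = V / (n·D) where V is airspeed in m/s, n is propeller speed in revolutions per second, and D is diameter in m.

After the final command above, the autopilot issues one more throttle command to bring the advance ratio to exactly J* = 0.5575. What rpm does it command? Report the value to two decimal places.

rpm = 871.51

set_propeller: D = 2.476 m, P = 1.895 m (p = P/D = 0.765347); state ← (V=0, rpm=0)
throttle_to(2854): rpm ← 2854
adjust_throttle(-1240): rpm ← 2854 -1240 = 1614
set_airspeed(20.05): V ← 20.05 m/s
final state: V = 20.05 m/s, rpm = 1614 → n = rpm/60 = 26.900000 rev/s
target J* = 0.5575; solve J* = V/(n·D) for n: n = V/(J*·D) = 20.05/(0.5575 × 2.476) = 14.525091 rev/s
rpm = 60·n = 871.505466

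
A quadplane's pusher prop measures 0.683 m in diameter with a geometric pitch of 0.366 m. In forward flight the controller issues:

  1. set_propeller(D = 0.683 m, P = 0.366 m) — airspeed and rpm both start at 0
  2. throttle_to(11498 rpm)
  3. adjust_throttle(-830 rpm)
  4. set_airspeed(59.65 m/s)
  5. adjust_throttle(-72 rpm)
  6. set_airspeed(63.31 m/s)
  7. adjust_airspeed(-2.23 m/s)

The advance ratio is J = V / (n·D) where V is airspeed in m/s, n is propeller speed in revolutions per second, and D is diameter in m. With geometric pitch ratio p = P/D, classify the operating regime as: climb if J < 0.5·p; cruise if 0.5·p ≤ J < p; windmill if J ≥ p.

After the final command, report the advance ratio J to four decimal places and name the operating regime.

J = 0.5064, regime = cruise

set_propeller: D = 0.683 m, P = 0.366 m (p = P/D = 0.535871); state ← (V=0, rpm=0)
throttle_to(11498): rpm ← 11498
adjust_throttle(-830): rpm ← 11498 -830 = 10668
set_airspeed(59.65): V ← 59.65 m/s
adjust_throttle(-72): rpm ← 10668 -72 = 10596
set_airspeed(63.31): V ← 63.31 m/s
adjust_airspeed(-2.23): V ← 63.31 -2.23 = 61.08 m/s
final state: V = 61.08 m/s, rpm = 10596 → n = rpm/60 = 176.600000 rev/s
J = V / (n·D) = 61.08 / (176.600000 × 0.683) = 0.506393
regime bands: climb J<0.2679 | cruise [0.2679, 0.5359) | windmill J≥0.5359
J = 0.5064 → cruise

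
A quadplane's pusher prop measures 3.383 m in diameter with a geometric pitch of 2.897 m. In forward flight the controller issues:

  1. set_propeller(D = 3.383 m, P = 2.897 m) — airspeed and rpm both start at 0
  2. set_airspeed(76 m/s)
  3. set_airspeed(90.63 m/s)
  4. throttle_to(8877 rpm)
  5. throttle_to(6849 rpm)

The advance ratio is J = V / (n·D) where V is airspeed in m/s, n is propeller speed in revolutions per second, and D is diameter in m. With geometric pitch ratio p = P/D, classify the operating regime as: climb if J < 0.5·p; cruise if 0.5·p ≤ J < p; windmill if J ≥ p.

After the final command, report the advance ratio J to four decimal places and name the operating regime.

set_propeller: D = 3.383 m, P = 2.897 m (p = P/D = 0.856341); state ← (V=0, rpm=0)
set_airspeed(76): V ← 76 m/s
set_airspeed(90.63): V ← 90.63 m/s
throttle_to(8877): rpm ← 8877
throttle_to(6849): rpm ← 6849
final state: V = 90.63 m/s, rpm = 6849 → n = rpm/60 = 114.150000 rev/s
J = V / (n·D) = 90.63 / (114.150000 × 3.383) = 0.234690
regime bands: climb J<0.4282 | cruise [0.4282, 0.8563) | windmill J≥0.8563
J = 0.2347 → climb

J = 0.2347, regime = climb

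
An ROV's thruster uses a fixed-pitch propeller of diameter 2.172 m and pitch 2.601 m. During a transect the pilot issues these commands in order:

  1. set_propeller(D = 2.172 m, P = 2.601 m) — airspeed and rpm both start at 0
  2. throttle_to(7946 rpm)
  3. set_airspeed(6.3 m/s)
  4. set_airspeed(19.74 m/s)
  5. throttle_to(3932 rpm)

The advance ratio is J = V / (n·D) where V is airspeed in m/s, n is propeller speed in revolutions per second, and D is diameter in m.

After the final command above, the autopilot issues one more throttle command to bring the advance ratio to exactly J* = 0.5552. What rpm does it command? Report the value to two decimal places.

set_propeller: D = 2.172 m, P = 2.601 m (p = P/D = 1.197514); state ← (V=0, rpm=0)
throttle_to(7946): rpm ← 7946
set_airspeed(6.3): V ← 6.3 m/s
set_airspeed(19.74): V ← 19.74 m/s
throttle_to(3932): rpm ← 3932
final state: V = 19.74 m/s, rpm = 3932 → n = rpm/60 = 65.533333 rev/s
target J* = 0.5552; solve J* = V/(n·D) for n: n = V/(J*·D) = 19.74/(0.5552 × 2.172) = 16.369593 rev/s
rpm = 60·n = 982.175554

rpm = 982.18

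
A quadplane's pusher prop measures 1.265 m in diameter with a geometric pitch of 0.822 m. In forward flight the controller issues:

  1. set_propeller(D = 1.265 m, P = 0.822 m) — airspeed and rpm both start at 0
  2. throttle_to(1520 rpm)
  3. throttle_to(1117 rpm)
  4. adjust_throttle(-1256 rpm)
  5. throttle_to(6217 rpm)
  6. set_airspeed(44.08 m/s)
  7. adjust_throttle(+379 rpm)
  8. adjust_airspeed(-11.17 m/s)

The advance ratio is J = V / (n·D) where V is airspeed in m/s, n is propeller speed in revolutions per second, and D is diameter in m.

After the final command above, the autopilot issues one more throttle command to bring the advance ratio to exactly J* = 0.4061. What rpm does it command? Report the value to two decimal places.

rpm = 3843.75

set_propeller: D = 1.265 m, P = 0.822 m (p = P/D = 0.649802); state ← (V=0, rpm=0)
throttle_to(1520): rpm ← 1520
throttle_to(1117): rpm ← 1117
adjust_throttle(-1256): rpm ← 1117 -1256 = -139
throttle_to(6217): rpm ← 6217
set_airspeed(44.08): V ← 44.08 m/s
adjust_throttle(+379): rpm ← 6217 +379 = 6596
adjust_airspeed(-11.17): V ← 44.08 -11.17 = 32.91 m/s
final state: V = 32.91 m/s, rpm = 6596 → n = rpm/60 = 109.933333 rev/s
target J* = 0.4061; solve J* = V/(n·D) for n: n = V/(J*·D) = 32.91/(0.4061 × 1.265) = 64.062571 rev/s
rpm = 60·n = 3843.754289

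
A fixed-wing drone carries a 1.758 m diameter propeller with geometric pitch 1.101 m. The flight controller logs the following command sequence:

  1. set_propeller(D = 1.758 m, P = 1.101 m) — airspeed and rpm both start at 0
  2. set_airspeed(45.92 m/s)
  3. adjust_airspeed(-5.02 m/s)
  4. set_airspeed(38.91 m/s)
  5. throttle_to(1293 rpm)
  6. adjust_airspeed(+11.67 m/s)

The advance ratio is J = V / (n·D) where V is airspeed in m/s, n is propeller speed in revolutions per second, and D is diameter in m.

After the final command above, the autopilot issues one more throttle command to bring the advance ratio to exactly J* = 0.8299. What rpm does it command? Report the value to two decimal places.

set_propeller: D = 1.758 m, P = 1.101 m (p = P/D = 0.626280); state ← (V=0, rpm=0)
set_airspeed(45.92): V ← 45.92 m/s
adjust_airspeed(-5.02): V ← 45.92 -5.02 = 40.9 m/s
set_airspeed(38.91): V ← 38.91 m/s
throttle_to(1293): rpm ← 1293
adjust_airspeed(+11.67): V ← 38.91 +11.67 = 50.58 m/s
final state: V = 50.58 m/s, rpm = 1293 → n = rpm/60 = 21.550000 rev/s
target J* = 0.8299; solve J* = V/(n·D) for n: n = V/(J*·D) = 50.58/(0.8299 × 1.758) = 34.668431 rev/s
rpm = 60·n = 2080.105872

rpm = 2080.11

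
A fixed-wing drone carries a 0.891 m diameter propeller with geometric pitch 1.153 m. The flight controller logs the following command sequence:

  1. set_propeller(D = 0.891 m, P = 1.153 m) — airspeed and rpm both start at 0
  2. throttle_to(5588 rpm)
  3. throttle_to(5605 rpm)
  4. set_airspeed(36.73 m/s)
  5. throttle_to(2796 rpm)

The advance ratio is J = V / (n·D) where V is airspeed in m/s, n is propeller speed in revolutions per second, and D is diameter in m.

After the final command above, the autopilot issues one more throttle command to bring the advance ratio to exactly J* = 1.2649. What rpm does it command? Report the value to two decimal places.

set_propeller: D = 0.891 m, P = 1.153 m (p = P/D = 1.294052); state ← (V=0, rpm=0)
throttle_to(5588): rpm ← 5588
throttle_to(5605): rpm ← 5605
set_airspeed(36.73): V ← 36.73 m/s
throttle_to(2796): rpm ← 2796
final state: V = 36.73 m/s, rpm = 2796 → n = rpm/60 = 46.600000 rev/s
target J* = 1.2649; solve J* = V/(n·D) for n: n = V/(J*·D) = 36.73/(1.2649 × 0.891) = 32.590200 rev/s
rpm = 60·n = 1955.412027

rpm = 1955.41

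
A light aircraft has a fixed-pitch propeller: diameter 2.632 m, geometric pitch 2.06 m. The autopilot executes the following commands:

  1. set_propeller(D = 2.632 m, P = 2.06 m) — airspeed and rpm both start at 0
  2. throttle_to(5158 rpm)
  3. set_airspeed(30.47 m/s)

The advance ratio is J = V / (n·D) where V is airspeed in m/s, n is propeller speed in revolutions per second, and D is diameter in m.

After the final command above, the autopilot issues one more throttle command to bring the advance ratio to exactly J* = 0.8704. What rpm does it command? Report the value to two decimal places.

rpm = 798.03

set_propeller: D = 2.632 m, P = 2.06 m (p = P/D = 0.782675); state ← (V=0, rpm=0)
throttle_to(5158): rpm ← 5158
set_airspeed(30.47): V ← 30.47 m/s
final state: V = 30.47 m/s, rpm = 5158 → n = rpm/60 = 85.966667 rev/s
target J* = 0.8704; solve J* = V/(n·D) for n: n = V/(J*·D) = 30.47/(0.8704 × 2.632) = 13.300491 rev/s
rpm = 60·n = 798.029484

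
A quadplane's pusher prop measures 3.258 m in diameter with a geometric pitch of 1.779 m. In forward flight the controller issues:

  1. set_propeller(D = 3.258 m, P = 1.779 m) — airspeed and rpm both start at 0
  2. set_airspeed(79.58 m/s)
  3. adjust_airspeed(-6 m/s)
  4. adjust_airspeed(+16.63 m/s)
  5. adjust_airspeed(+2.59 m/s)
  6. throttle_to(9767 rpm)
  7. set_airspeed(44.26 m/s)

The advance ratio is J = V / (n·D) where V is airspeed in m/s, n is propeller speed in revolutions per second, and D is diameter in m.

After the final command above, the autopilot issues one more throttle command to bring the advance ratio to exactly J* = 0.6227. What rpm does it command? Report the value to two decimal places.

set_propeller: D = 3.258 m, P = 1.779 m (p = P/D = 0.546041); state ← (V=0, rpm=0)
set_airspeed(79.58): V ← 79.58 m/s
adjust_airspeed(-6): V ← 79.58 -6 = 73.58 m/s
adjust_airspeed(+16.63): V ← 73.58 +16.63 = 90.21 m/s
adjust_airspeed(+2.59): V ← 90.21 +2.59 = 92.8 m/s
throttle_to(9767): rpm ← 9767
set_airspeed(44.26): V ← 44.26 m/s
final state: V = 44.26 m/s, rpm = 9767 → n = rpm/60 = 162.783333 rev/s
target J* = 0.6227; solve J* = V/(n·D) for n: n = V/(J*·D) = 44.26/(0.6227 × 3.258) = 21.816318 rev/s
rpm = 60·n = 1308.979106

rpm = 1308.98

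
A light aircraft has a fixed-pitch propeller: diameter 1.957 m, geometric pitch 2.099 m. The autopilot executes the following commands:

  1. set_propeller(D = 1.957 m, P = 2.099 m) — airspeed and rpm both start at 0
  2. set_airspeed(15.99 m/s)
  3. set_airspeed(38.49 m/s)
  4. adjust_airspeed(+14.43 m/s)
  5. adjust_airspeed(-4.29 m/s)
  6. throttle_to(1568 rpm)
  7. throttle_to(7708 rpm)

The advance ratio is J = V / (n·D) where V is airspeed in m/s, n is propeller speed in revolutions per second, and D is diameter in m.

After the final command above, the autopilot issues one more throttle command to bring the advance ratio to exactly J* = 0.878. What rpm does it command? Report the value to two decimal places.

rpm = 1698.13

set_propeller: D = 1.957 m, P = 2.099 m (p = P/D = 1.072560); state ← (V=0, rpm=0)
set_airspeed(15.99): V ← 15.99 m/s
set_airspeed(38.49): V ← 38.49 m/s
adjust_airspeed(+14.43): V ← 38.49 +14.43 = 52.92 m/s
adjust_airspeed(-4.29): V ← 52.92 -4.29 = 48.63 m/s
throttle_to(1568): rpm ← 1568
throttle_to(7708): rpm ← 7708
final state: V = 48.63 m/s, rpm = 7708 → n = rpm/60 = 128.466667 rev/s
target J* = 0.878; solve J* = V/(n·D) for n: n = V/(J*·D) = 48.63/(0.878 × 1.957) = 28.302117 rev/s
rpm = 60·n = 1698.127044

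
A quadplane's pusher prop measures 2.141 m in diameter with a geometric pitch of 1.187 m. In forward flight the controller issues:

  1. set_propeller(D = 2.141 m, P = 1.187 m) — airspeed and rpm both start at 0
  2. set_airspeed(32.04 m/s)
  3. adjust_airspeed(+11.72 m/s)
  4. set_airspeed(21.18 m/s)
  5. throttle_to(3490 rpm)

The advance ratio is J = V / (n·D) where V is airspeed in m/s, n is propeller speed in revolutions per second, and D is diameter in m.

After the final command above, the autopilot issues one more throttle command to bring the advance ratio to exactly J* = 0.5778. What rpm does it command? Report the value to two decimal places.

set_propeller: D = 2.141 m, P = 1.187 m (p = P/D = 0.554414); state ← (V=0, rpm=0)
set_airspeed(32.04): V ← 32.04 m/s
adjust_airspeed(+11.72): V ← 32.04 +11.72 = 43.76 m/s
set_airspeed(21.18): V ← 21.18 m/s
throttle_to(3490): rpm ← 3490
final state: V = 21.18 m/s, rpm = 3490 → n = rpm/60 = 58.166667 rev/s
target J* = 0.5778; solve J* = V/(n·D) for n: n = V/(J*·D) = 21.18/(0.5778 × 2.141) = 17.121103 rev/s
rpm = 60·n = 1027.266206

rpm = 1027.27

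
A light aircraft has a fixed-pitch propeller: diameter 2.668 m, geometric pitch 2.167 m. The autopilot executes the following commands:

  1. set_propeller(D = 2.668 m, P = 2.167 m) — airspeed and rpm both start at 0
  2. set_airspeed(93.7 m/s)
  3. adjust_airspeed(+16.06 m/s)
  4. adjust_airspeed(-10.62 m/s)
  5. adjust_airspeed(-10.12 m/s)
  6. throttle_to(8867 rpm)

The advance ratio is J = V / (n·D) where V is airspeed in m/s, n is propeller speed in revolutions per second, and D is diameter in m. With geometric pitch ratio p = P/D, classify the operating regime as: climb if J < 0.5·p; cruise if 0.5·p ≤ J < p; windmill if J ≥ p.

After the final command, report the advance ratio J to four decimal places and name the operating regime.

J = 0.2258, regime = climb

set_propeller: D = 2.668 m, P = 2.167 m (p = P/D = 0.812219); state ← (V=0, rpm=0)
set_airspeed(93.7): V ← 93.7 m/s
adjust_airspeed(+16.06): V ← 93.7 +16.06 = 109.76 m/s
adjust_airspeed(-10.62): V ← 109.76 -10.62 = 99.14 m/s
adjust_airspeed(-10.12): V ← 99.14 -10.12 = 89.02 m/s
throttle_to(8867): rpm ← 8867
final state: V = 89.02 m/s, rpm = 8867 → n = rpm/60 = 147.783333 rev/s
J = V / (n·D) = 89.02 / (147.783333 × 2.668) = 0.225775
regime bands: climb J<0.4061 | cruise [0.4061, 0.8122) | windmill J≥0.8122
J = 0.2258 → climb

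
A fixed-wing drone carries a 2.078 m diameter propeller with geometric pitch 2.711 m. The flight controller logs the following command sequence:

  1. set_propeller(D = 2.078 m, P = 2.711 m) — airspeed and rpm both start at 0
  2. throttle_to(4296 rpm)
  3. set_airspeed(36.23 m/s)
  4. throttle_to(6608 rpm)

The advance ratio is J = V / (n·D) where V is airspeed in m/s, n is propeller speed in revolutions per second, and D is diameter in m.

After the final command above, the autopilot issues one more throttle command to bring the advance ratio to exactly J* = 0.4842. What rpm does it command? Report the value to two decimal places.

rpm = 2160.48

set_propeller: D = 2.078 m, P = 2.711 m (p = P/D = 1.304620); state ← (V=0, rpm=0)
throttle_to(4296): rpm ← 4296
set_airspeed(36.23): V ← 36.23 m/s
throttle_to(6608): rpm ← 6608
final state: V = 36.23 m/s, rpm = 6608 → n = rpm/60 = 110.133333 rev/s
target J* = 0.4842; solve J* = V/(n·D) for n: n = V/(J*·D) = 36.23/(0.4842 × 2.078) = 36.007918 rev/s
rpm = 60·n = 2160.475054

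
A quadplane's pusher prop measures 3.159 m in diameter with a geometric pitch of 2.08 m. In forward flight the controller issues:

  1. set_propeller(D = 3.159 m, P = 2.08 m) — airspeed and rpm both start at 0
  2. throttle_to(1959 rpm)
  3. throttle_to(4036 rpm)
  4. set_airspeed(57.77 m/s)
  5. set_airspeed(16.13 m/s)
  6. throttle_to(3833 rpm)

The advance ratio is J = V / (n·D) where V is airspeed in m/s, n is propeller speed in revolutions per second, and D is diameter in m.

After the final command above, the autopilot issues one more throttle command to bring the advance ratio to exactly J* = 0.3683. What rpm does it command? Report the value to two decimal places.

set_propeller: D = 3.159 m, P = 2.08 m (p = P/D = 0.658436); state ← (V=0, rpm=0)
throttle_to(1959): rpm ← 1959
throttle_to(4036): rpm ← 4036
set_airspeed(57.77): V ← 57.77 m/s
set_airspeed(16.13): V ← 16.13 m/s
throttle_to(3833): rpm ← 3833
final state: V = 16.13 m/s, rpm = 3833 → n = rpm/60 = 63.883333 rev/s
target J* = 0.3683; solve J* = V/(n·D) for n: n = V/(J*·D) = 16.13/(0.3683 × 3.159) = 13.863824 rev/s
rpm = 60·n = 831.829414

rpm = 831.83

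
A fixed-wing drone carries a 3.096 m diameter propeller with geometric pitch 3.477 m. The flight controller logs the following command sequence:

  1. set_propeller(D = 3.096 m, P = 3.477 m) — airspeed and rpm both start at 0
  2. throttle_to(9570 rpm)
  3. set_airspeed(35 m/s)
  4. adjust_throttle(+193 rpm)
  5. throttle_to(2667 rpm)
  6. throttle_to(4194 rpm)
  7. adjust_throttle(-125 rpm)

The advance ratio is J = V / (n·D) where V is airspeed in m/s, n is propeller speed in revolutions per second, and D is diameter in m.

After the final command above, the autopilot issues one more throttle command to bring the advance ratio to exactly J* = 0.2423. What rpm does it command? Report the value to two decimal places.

set_propeller: D = 3.096 m, P = 3.477 m (p = P/D = 1.123062); state ← (V=0, rpm=0)
throttle_to(9570): rpm ← 9570
set_airspeed(35): V ← 35 m/s
adjust_throttle(+193): rpm ← 9570 +193 = 9763
throttle_to(2667): rpm ← 2667
throttle_to(4194): rpm ← 4194
adjust_throttle(-125): rpm ← 4194 -125 = 4069
final state: V = 35 m/s, rpm = 4069 → n = rpm/60 = 67.816667 rev/s
target J* = 0.2423; solve J* = V/(n·D) for n: n = V/(J*·D) = 35/(0.2423 × 3.096) = 46.656663 rev/s
rpm = 60·n = 2799.399809

rpm = 2799.40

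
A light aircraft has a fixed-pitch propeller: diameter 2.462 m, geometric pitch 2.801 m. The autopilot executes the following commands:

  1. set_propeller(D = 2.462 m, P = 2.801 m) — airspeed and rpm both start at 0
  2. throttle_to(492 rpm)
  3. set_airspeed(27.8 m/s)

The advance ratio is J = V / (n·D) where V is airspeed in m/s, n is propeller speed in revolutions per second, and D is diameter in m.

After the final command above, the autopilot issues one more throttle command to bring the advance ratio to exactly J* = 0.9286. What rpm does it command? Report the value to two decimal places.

rpm = 729.59

set_propeller: D = 2.462 m, P = 2.801 m (p = P/D = 1.137693); state ← (V=0, rpm=0)
throttle_to(492): rpm ← 492
set_airspeed(27.8): V ← 27.8 m/s
final state: V = 27.8 m/s, rpm = 492 → n = rpm/60 = 8.200000 rev/s
target J* = 0.9286; solve J* = V/(n·D) for n: n = V/(J*·D) = 27.8/(0.9286 × 2.462) = 12.159846 rev/s
rpm = 60·n = 729.590749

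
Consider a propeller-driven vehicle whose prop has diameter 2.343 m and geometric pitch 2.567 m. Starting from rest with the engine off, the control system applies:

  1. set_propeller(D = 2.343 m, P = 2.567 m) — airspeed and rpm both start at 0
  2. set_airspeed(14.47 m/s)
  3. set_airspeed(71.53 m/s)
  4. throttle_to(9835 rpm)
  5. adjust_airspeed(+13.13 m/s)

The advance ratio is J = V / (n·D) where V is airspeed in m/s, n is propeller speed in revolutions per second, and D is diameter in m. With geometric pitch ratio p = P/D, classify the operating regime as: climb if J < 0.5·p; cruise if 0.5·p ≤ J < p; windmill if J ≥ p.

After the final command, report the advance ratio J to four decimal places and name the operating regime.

J = 0.2204, regime = climb

set_propeller: D = 2.343 m, P = 2.567 m (p = P/D = 1.095604); state ← (V=0, rpm=0)
set_airspeed(14.47): V ← 14.47 m/s
set_airspeed(71.53): V ← 71.53 m/s
throttle_to(9835): rpm ← 9835
adjust_airspeed(+13.13): V ← 71.53 +13.13 = 84.66 m/s
final state: V = 84.66 m/s, rpm = 9835 → n = rpm/60 = 163.916667 rev/s
J = V / (n·D) = 84.66 / (163.916667 × 2.343) = 0.220436
regime bands: climb J<0.5478 | cruise [0.5478, 1.0956) | windmill J≥1.0956
J = 0.2204 → climb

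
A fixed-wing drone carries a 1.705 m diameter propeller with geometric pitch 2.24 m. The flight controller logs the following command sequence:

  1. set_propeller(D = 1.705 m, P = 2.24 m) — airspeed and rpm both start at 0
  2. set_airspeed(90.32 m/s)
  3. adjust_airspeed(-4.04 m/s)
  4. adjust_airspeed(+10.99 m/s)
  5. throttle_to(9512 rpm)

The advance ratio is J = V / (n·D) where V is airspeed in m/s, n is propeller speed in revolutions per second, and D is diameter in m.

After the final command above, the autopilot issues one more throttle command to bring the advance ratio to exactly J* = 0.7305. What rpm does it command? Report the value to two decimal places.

set_propeller: D = 1.705 m, P = 2.24 m (p = P/D = 1.313783); state ← (V=0, rpm=0)
set_airspeed(90.32): V ← 90.32 m/s
adjust_airspeed(-4.04): V ← 90.32 -4.04 = 86.28 m/s
adjust_airspeed(+10.99): V ← 86.28 +10.99 = 97.27 m/s
throttle_to(9512): rpm ← 9512
final state: V = 97.27 m/s, rpm = 9512 → n = rpm/60 = 158.533333 rev/s
target J* = 0.7305; solve J* = V/(n·D) for n: n = V/(J*·D) = 97.27/(0.7305 × 1.705) = 78.096993 rev/s
rpm = 60·n = 4685.819579

rpm = 4685.82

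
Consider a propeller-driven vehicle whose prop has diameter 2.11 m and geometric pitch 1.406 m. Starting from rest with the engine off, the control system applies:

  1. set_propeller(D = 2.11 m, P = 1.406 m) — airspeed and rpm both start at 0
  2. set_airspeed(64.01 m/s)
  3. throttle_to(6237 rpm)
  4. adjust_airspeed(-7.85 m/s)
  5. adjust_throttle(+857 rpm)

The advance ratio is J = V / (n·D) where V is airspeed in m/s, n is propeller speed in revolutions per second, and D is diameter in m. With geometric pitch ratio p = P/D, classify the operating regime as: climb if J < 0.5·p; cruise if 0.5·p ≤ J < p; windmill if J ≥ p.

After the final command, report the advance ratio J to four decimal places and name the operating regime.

J = 0.2251, regime = climb

set_propeller: D = 2.11 m, P = 1.406 m (p = P/D = 0.666351); state ← (V=0, rpm=0)
set_airspeed(64.01): V ← 64.01 m/s
throttle_to(6237): rpm ← 6237
adjust_airspeed(-7.85): V ← 64.01 -7.85 = 56.16 m/s
adjust_throttle(+857): rpm ← 6237 +857 = 7094
final state: V = 56.16 m/s, rpm = 7094 → n = rpm/60 = 118.233333 rev/s
J = V / (n·D) = 56.16 / (118.233333 × 2.11) = 0.225115
regime bands: climb J<0.3332 | cruise [0.3332, 0.6664) | windmill J≥0.6664
J = 0.2251 → climb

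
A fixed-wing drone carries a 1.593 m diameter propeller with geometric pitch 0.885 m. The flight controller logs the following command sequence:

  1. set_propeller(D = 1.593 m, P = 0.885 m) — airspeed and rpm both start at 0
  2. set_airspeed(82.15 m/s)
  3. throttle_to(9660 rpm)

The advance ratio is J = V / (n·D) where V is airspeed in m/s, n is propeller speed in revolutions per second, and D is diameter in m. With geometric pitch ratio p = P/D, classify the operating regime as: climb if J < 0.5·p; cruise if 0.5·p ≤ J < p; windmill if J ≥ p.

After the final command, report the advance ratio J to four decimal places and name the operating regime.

J = 0.3203, regime = cruise

set_propeller: D = 1.593 m, P = 0.885 m (p = P/D = 0.555556); state ← (V=0, rpm=0)
set_airspeed(82.15): V ← 82.15 m/s
throttle_to(9660): rpm ← 9660
final state: V = 82.15 m/s, rpm = 9660 → n = rpm/60 = 161.000000 rev/s
J = V / (n·D) = 82.15 / (161.000000 × 1.593) = 0.320307
regime bands: climb J<0.2778 | cruise [0.2778, 0.5556) | windmill J≥0.5556
J = 0.3203 → cruise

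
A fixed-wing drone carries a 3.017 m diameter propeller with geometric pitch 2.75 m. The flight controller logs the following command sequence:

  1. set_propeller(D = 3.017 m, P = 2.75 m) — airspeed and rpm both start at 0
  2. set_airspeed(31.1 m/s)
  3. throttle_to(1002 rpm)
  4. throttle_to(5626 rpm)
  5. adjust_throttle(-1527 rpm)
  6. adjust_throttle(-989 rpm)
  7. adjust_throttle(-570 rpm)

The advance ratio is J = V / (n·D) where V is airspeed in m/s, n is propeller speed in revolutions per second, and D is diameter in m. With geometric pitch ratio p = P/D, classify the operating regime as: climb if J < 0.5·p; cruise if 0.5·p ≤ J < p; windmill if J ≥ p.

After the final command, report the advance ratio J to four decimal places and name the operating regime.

J = 0.2435, regime = climb

set_propeller: D = 3.017 m, P = 2.75 m (p = P/D = 0.911501); state ← (V=0, rpm=0)
set_airspeed(31.1): V ← 31.1 m/s
throttle_to(1002): rpm ← 1002
throttle_to(5626): rpm ← 5626
adjust_throttle(-1527): rpm ← 5626 -1527 = 4099
adjust_throttle(-989): rpm ← 4099 -989 = 3110
adjust_throttle(-570): rpm ← 3110 -570 = 2540
final state: V = 31.1 m/s, rpm = 2540 → n = rpm/60 = 42.333333 rev/s
J = V / (n·D) = 31.1 / (42.333333 × 3.017) = 0.243502
regime bands: climb J<0.4558 | cruise [0.4558, 0.9115) | windmill J≥0.9115
J = 0.2435 → climb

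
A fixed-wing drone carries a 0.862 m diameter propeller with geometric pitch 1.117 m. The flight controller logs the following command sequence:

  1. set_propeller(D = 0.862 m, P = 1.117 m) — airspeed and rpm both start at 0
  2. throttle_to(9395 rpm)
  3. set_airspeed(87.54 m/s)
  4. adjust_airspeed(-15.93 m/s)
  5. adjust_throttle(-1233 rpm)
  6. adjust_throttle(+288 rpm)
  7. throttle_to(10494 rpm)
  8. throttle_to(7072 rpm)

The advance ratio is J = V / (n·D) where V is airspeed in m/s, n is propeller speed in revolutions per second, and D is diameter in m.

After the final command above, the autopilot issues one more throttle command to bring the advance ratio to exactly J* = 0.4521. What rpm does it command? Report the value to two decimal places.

rpm = 11025.12

set_propeller: D = 0.862 m, P = 1.117 m (p = P/D = 1.295824); state ← (V=0, rpm=0)
throttle_to(9395): rpm ← 9395
set_airspeed(87.54): V ← 87.54 m/s
adjust_airspeed(-15.93): V ← 87.54 -15.93 = 71.61 m/s
adjust_throttle(-1233): rpm ← 9395 -1233 = 8162
adjust_throttle(+288): rpm ← 8162 +288 = 8450
throttle_to(10494): rpm ← 10494
throttle_to(7072): rpm ← 7072
final state: V = 71.61 m/s, rpm = 7072 → n = rpm/60 = 117.866667 rev/s
target J* = 0.4521; solve J* = V/(n·D) for n: n = V/(J*·D) = 71.61/(0.4521 × 0.862) = 183.751926 rev/s
rpm = 60·n = 11025.115586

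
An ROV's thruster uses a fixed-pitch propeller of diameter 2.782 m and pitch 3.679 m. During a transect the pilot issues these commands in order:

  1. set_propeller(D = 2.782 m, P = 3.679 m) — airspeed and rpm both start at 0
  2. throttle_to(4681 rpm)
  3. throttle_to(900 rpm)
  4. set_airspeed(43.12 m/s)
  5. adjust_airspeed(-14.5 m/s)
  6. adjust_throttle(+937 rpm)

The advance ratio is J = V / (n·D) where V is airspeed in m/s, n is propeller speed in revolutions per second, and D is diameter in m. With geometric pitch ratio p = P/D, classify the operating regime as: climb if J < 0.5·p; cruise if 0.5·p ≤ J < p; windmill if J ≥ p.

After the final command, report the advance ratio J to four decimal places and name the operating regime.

set_propeller: D = 2.782 m, P = 3.679 m (p = P/D = 1.322430); state ← (V=0, rpm=0)
throttle_to(4681): rpm ← 4681
throttle_to(900): rpm ← 900
set_airspeed(43.12): V ← 43.12 m/s
adjust_airspeed(-14.5): V ← 43.12 -14.5 = 28.62 m/s
adjust_throttle(+937): rpm ← 900 +937 = 1837
final state: V = 28.62 m/s, rpm = 1837 → n = rpm/60 = 30.616667 rev/s
J = V / (n·D) = 28.62 / (30.616667 × 2.782) = 0.336012
regime bands: climb J<0.6612 | cruise [0.6612, 1.3224) | windmill J≥1.3224
J = 0.3360 → climb

J = 0.3360, regime = climb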